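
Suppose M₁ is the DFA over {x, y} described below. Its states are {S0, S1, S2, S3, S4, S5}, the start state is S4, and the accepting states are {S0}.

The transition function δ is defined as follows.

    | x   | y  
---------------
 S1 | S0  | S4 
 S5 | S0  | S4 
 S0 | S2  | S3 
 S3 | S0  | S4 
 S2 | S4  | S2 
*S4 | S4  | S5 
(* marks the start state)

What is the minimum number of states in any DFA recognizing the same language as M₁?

First remove the unreachable states {S1}; 5 states remain.
Initial partition by acceptance: {S0} | {S2,S3,S4,S5}.
Split {S2,S3,S4,S5} by δ(·,x) → {S2,S4} and {S3,S5}.
Refine {S2,S4} on symbol y: members go to different blocks, giving {S2} and {S4}.
The partition is now stable with 4 blocks: {S0} | {S2} | {S3,S5} | {S4}.

4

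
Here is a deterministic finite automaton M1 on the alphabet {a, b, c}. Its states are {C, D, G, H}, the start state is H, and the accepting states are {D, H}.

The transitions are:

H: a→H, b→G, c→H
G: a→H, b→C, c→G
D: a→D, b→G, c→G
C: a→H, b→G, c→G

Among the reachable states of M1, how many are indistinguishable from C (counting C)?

2

States {D} cannot be reached from the start state, so discard them.
Initial partition by acceptance: {H} | {C,G}.
Stable partition: {H} | {C,G} — 2 equivalence classes.
The equivalence class containing C is {C,G}, of size 2.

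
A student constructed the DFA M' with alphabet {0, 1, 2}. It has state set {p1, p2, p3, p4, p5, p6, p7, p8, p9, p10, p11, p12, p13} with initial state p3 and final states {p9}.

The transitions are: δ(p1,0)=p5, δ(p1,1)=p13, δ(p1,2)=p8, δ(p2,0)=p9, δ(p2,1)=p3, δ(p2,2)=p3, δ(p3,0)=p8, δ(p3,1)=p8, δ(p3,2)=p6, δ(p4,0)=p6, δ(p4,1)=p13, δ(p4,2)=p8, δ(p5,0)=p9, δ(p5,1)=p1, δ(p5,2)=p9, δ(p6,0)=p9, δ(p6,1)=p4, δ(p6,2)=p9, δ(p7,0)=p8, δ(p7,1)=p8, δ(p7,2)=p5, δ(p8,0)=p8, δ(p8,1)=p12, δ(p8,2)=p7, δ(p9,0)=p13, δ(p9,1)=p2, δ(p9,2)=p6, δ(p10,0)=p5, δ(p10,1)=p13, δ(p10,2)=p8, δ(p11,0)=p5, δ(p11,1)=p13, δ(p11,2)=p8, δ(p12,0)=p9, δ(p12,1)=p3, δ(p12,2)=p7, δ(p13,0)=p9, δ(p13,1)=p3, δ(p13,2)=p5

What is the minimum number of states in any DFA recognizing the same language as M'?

First remove the unreachable states {p10,p11}; 11 states remain.
Initial partition by acceptance: {p9} | {p1,p2,p3,p4,p5,p6,p7,p8,p12,p13}.
On input 0, block {p1,p2,p3,p4,p5,p6,p7,p8,p12,p13} splits into {p1,p3,p4,p7,p8} and {p2,p5,p6,p12,p13}.
Refine {p1,p3,p4,p7,p8} on symbol 0: members go to different blocks, giving {p3,p7,p8} and {p1,p4}.
Split {p3,p7,p8} by δ(·,1) → {p3,p7} and {p8}.
Split {p2,p5,p6,p12,p13} by δ(·,1) → {p2,p12,p13} and {p5,p6}.
Refine {p2,p12,p13} on symbol 2: members go to different blocks, giving {p2,p12} and {p13}.
Stable partition: {p9} | {p3,p7} | {p2,p12} | {p1,p4} | {p8} | {p5,p6} | {p13} — 7 equivalence classes.

7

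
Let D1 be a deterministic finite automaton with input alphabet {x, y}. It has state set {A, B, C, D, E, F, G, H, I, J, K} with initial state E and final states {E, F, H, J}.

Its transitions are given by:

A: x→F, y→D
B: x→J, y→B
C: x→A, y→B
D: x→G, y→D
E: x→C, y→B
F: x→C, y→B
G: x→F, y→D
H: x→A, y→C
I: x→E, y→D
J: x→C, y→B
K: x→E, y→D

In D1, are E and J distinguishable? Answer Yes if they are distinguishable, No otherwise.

No

Reachable states from the start: {A,B,C,D,E,F,G,J}. Unreachable: {H,I,K} — drop them.
Start with accepting vs non-accepting: {E,F,J} | {A,B,C,D,G}.
On input x, block {A,B,C,D,G} splits into {A,B,G} and {C,D}.
Refine {A,B,G} on symbol y: members go to different blocks, giving {A,G} and {B}.
On input y, block {C,D} splits into {C} and {D}.
No further refinement is possible. Final partition (5 blocks): {E,F,J} | {A,G} | {C} | {B} | {D}.
E and J lie in the same block of the stable partition, so they are equivalent — no string distinguishes them.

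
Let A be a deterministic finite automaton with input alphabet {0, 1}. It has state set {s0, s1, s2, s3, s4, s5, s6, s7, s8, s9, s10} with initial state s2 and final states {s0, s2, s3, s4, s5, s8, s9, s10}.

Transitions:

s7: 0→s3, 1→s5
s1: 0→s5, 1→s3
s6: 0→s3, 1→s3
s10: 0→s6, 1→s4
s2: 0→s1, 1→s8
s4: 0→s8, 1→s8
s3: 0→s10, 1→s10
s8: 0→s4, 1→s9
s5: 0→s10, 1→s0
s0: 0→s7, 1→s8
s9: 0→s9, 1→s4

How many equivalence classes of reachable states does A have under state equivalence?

Every state is reachable, so we keep all 11.
P0 = {s0,s2,s3,s4,s5,s8,s9,s10} | {s1,s6,s7}.
Refine {s0,s2,s3,s4,s5,s8,s9,s10} on symbol 0: members go to different blocks, giving {s3,s4,s5,s8,s9} and {s0,s2,s10}.
Split {s3,s4,s5,s8,s9} by δ(·,0) → {s4,s8,s9} and {s3,s5}.
Stable partition: {s4,s8,s9} | {s1,s6,s7} | {s0,s2,s10} | {s3,s5} — 4 equivalence classes.

4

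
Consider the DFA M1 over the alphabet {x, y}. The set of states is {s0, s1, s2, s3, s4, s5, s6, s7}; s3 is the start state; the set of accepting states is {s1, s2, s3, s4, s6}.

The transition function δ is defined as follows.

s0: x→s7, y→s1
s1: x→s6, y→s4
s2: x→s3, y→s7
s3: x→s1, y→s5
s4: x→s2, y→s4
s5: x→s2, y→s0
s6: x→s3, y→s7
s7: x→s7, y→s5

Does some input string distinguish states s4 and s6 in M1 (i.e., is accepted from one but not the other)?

Yes

Initial partition by acceptance: {s1,s2,s3,s4,s6} | {s0,s5,s7}.
On input y, block {s1,s2,s3,s4,s6} splits into {s2,s3,s6} and {s1,s4}.
On input x, block {s2,s3,s6} splits into {s2,s6} and {s3}.
Refine {s0,s5,s7} on symbol x: members go to different blocks, giving {s0,s7} and {s5}.
Split {s0,s7} by δ(·,y) → {s0} and {s7}.
No further refinement is possible. Final partition (6 blocks): {s2,s6} | {s0} | {s1,s4} | {s3} | {s5} | {s7}.
s4 and s6 end up in different blocks, so they are distinguishable. For instance, the string 'y' is accepted from only s4.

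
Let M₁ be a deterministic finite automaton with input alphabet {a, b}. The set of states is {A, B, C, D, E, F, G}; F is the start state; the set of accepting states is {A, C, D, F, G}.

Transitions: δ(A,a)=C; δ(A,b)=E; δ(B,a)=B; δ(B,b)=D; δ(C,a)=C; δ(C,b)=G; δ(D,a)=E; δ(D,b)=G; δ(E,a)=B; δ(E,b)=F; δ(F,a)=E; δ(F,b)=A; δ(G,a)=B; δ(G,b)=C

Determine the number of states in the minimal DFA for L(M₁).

7

Every state is reachable, so we keep all 7.
P0 = {A,C,D,F,G} | {B,E}.
On input a, block {A,C,D,F,G} splits into {D,F,G} and {A,C}.
Refine {D,F,G} on symbol b: members go to different blocks, giving {F,G} and {D}.
Refine {B,E} on symbol b: members go to different blocks, giving {B} and {E}.
Refine {F,G} on symbol a: members go to different blocks, giving {F} and {G}.
On input b, block {A,C} splits into {A} and {C}.
Stable partition: {F} | {B} | {A} | {D} | {E} | {G} | {C} — 7 equivalence classes.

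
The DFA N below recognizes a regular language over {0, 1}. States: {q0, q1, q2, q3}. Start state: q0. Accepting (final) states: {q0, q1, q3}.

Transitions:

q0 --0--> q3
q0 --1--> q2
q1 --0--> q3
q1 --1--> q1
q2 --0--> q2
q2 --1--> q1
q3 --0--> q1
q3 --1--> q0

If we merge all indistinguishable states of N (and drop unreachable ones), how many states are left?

4

All states are reachable from the start state.
Initial partition by acceptance: {q0,q1,q3} | {q2}.
Refine {q0,q1,q3} on symbol 1: members go to different blocks, giving {q1,q3} and {q0}.
Split {q1,q3} by δ(·,1) → {q1} and {q3}.
The partition is now stable with 4 blocks: {q1} | {q2} | {q0} | {q3}.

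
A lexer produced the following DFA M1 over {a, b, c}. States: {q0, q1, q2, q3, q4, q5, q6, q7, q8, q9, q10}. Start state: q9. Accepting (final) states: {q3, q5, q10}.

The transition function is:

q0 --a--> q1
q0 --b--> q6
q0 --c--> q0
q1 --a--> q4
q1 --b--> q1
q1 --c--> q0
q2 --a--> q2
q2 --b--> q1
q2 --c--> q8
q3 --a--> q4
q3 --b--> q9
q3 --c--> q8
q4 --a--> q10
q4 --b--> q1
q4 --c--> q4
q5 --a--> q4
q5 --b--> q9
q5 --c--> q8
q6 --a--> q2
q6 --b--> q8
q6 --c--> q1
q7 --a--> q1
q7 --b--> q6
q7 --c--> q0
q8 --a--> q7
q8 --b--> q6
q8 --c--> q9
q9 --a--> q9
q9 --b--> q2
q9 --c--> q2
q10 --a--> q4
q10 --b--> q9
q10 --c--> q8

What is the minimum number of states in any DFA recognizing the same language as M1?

First remove the unreachable states {q3,q5}; 9 states remain.
Initial partition by acceptance: {q10} | {q0,q1,q2,q4,q6,q7,q8,q9}.
On input a, block {q0,q1,q2,q4,q6,q7,q8,q9} splits into {q0,q1,q2,q6,q7,q8,q9} and {q4}.
Refine {q0,q1,q2,q6,q7,q8,q9} on symbol a: members go to different blocks, giving {q0,q2,q6,q7,q8,q9} and {q1}.
Refine {q0,q2,q6,q7,q8,q9} on symbol a: members go to different blocks, giving {q2,q6,q8,q9} and {q0,q7}.
On input a, block {q2,q6,q8,q9} splits into {q2,q6,q9} and {q8}.
On input b, block {q2,q6,q9} splits into {q2} and {q6} and {q9}.
No further refinement is possible. Final partition (8 blocks): {q10} | {q2} | {q4} | {q1} | {q0,q7} | {q8} | {q6} | {q9}.

8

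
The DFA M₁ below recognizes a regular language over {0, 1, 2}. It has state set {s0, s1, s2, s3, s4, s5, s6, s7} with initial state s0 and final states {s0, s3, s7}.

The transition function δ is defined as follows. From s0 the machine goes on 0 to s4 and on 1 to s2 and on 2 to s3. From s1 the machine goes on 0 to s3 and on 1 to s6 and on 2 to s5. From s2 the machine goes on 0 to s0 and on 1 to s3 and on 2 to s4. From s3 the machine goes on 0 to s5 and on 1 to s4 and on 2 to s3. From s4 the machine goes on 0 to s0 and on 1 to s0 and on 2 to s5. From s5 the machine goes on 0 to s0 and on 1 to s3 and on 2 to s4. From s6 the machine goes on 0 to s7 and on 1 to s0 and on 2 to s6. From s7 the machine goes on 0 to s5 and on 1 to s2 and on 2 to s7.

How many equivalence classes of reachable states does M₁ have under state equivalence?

2

First remove the unreachable states {s1,s6,s7}; 5 states remain.
Start with accepting vs non-accepting: {s0,s3} | {s2,s4,s5}.
The partition is now stable with 2 blocks: {s0,s3} | {s2,s4,s5}.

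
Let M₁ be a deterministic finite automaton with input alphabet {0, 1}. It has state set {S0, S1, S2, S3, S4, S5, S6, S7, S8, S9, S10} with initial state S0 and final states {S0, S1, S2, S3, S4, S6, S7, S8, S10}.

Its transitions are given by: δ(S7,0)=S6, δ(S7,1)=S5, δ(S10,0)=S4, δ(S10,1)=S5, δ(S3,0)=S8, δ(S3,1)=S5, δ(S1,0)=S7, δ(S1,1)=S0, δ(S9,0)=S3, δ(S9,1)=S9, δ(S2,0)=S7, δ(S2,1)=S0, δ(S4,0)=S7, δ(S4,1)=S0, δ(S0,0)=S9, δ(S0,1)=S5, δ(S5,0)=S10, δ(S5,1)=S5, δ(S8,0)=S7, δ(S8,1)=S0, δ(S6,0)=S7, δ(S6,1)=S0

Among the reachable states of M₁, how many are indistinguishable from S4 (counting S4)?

3

States {S1,S2} cannot be reached from the start state, so discard them.
Start with accepting vs non-accepting: {S0,S3,S4,S6,S7,S8,S10} | {S5,S9}.
Refine {S0,S3,S4,S6,S7,S8,S10} on symbol 0: members go to different blocks, giving {S3,S4,S6,S7,S8,S10} and {S0}.
Split {S3,S4,S6,S7,S8,S10} by δ(·,1) → {S3,S7,S10} and {S4,S6,S8}.
Stable partition: {S3,S7,S10} | {S5,S9} | {S0} | {S4,S6,S8} — 4 equivalence classes.
The equivalence class containing S4 is {S4,S6,S8}, of size 3.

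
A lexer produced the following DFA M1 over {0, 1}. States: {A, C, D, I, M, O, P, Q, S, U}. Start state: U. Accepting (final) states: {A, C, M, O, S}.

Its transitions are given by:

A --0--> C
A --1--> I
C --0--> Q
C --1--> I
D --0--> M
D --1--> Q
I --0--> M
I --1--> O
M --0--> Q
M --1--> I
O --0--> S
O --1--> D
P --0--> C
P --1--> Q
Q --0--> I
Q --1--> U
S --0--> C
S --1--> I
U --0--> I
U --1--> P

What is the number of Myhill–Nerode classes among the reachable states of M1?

7

States {A} cannot be reached from the start state, so discard them.
P0 = {C,M,O,S} | {D,I,P,Q,U}.
Split {C,M,O,S} by δ(·,0) → {C,M} and {O,S}.
Refine {D,I,P,Q,U} on symbol 0: members go to different blocks, giving {D,I,P} and {Q,U}.
Split {D,I,P} by δ(·,1) → {D,P} and {I}.
Split {O,S} by δ(·,0) → {O} and {S}.
On input 1, block {Q,U} splits into {Q} and {U}.
The partition is now stable with 7 blocks: {C,M} | {D,P} | {O} | {Q} | {I} | {S} | {U}.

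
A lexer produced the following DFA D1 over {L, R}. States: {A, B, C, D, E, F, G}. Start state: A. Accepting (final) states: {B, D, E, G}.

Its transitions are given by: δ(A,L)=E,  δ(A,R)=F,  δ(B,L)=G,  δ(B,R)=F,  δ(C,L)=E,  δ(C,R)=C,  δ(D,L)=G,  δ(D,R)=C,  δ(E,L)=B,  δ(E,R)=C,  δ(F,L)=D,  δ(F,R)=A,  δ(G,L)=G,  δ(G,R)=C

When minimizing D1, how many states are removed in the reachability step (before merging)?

Exploring from A, all states are eventually visited, so none are unreachable.

0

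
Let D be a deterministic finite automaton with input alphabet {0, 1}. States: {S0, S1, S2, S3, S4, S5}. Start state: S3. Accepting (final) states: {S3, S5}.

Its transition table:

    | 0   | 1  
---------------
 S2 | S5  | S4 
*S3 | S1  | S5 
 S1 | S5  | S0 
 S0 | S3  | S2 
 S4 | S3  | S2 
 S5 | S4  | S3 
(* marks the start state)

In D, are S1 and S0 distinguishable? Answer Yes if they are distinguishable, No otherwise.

P0 = {S3,S5} | {S0,S1,S2,S4}.
The partition is now stable with 2 blocks: {S3,S5} | {S0,S1,S2,S4}.
S1 and S0 lie in the same block of the stable partition, so they are equivalent — no string distinguishes them.

No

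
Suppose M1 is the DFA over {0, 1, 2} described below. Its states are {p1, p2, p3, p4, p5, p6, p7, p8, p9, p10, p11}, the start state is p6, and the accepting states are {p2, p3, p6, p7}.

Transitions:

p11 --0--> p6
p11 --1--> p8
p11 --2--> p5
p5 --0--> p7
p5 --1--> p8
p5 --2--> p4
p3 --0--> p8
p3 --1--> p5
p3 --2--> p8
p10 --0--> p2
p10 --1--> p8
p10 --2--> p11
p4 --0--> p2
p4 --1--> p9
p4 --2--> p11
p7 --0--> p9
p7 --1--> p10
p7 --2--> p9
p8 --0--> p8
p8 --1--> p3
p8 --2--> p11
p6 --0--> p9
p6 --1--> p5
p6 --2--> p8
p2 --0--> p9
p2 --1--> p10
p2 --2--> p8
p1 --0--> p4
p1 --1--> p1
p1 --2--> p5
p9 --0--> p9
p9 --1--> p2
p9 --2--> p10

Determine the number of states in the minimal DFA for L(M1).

3

Reachable states from the start: {p2,p3,p4,p5,p6,p7,p8,p9,p10,p11}. Unreachable: {p1} — drop them.
Initial partition by acceptance: {p2,p3,p6,p7} | {p4,p5,p8,p9,p10,p11}.
On input 0, block {p4,p5,p8,p9,p10,p11} splits into {p4,p5,p10,p11} and {p8,p9}.
Stable partition: {p2,p3,p6,p7} | {p4,p5,p10,p11} | {p8,p9} — 3 equivalence classes.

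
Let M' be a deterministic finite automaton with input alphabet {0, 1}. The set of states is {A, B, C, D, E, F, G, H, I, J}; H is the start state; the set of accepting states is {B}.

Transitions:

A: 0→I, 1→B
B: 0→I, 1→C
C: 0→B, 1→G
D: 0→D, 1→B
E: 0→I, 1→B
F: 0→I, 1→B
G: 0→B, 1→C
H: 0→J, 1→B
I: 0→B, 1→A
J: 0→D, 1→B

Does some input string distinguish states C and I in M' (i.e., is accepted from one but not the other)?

Reachable states from the start: {A,B,C,D,G,H,I,J}. Unreachable: {E,F} — drop them.
Start with accepting vs non-accepting: {B} | {A,C,D,G,H,I,J}.
On input 0, block {A,C,D,G,H,I,J} splits into {A,D,H,J} and {C,G,I}.
Refine {A,D,H,J} on symbol 0: members go to different blocks, giving {D,H,J} and {A}.
Refine {C,G,I} on symbol 1: members go to different blocks, giving {C,G} and {I}.
Stable partition: {B} | {D,H,J} | {C,G} | {A} | {I} — 5 equivalence classes.
C and I end up in different blocks, so they are distinguishable. For instance, the string '10' is accepted from only C.

Yes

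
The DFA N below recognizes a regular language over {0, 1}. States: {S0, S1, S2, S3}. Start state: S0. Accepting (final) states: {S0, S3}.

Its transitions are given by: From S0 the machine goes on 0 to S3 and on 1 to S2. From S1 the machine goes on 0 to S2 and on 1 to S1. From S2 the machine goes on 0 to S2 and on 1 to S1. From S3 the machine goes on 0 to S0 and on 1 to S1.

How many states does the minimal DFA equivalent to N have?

2

P0 = {S0,S3} | {S1,S2}.
The partition is now stable with 2 blocks: {S0,S3} | {S1,S2}.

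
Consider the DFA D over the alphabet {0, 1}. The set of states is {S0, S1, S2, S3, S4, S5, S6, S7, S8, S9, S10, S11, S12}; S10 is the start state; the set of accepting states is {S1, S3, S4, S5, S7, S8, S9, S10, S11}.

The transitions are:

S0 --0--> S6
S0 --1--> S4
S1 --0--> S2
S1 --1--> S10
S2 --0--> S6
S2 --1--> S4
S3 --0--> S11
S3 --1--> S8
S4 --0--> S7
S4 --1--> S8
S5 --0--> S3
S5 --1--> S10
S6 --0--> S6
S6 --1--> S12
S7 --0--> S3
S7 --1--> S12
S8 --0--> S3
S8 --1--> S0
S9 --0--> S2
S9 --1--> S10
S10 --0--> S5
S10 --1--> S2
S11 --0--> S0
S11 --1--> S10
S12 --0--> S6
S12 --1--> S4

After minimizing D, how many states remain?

States {S1,S9} cannot be reached from the start state, so discard them.
P0 = {S3,S4,S5,S7,S8,S10,S11} | {S0,S2,S6,S12}.
Split {S3,S4,S5,S7,S8,S10,S11} by δ(·,0) → {S3,S4,S5,S7,S8,S10} and {S11}.
On input 0, block {S3,S4,S5,S7,S8,S10} splits into {S4,S5,S7,S8,S10} and {S3}.
Refine {S4,S5,S7,S8,S10} on symbol 0: members go to different blocks, giving {S5,S7,S8} and {S4,S10}.
On input 1, block {S5,S7,S8} splits into {S7,S8} and {S5}.
On input 1, block {S0,S2,S6,S12} splits into {S0,S2,S12} and {S6}.
Refine {S4,S10} on symbol 0: members go to different blocks, giving {S4} and {S10}.
No further refinement is possible. Final partition (8 blocks): {S7,S8} | {S0,S2,S12} | {S11} | {S3} | {S4} | {S5} | {S6} | {S10}.

8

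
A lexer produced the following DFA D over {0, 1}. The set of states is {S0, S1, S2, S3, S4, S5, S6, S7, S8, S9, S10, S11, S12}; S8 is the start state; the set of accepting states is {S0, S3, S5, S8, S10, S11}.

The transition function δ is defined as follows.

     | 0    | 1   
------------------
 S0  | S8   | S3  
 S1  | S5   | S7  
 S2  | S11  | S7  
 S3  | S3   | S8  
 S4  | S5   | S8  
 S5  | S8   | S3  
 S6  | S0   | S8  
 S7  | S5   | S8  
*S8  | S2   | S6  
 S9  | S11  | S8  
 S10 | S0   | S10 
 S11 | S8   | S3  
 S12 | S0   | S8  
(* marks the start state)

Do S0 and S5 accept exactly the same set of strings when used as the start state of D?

Yes

First remove the unreachable states {S1,S4,S9,S10,S12}; 8 states remain.
Start with accepting vs non-accepting: {S0,S3,S5,S8,S11} | {S2,S6,S7}.
Refine {S0,S3,S5,S8,S11} on symbol 0: members go to different blocks, giving {S0,S3,S5,S11} and {S8}.
On input 0, block {S0,S3,S5,S11} splits into {S0,S5,S11} and {S3}.
Split {S2,S6,S7} by δ(·,1) → {S6,S7} and {S2}.
No further refinement is possible. Final partition (5 blocks): {S0,S5,S11} | {S6,S7} | {S8} | {S3} | {S2}.
S0 and S5 lie in the same block of the stable partition, so they are equivalent — no string distinguishes them.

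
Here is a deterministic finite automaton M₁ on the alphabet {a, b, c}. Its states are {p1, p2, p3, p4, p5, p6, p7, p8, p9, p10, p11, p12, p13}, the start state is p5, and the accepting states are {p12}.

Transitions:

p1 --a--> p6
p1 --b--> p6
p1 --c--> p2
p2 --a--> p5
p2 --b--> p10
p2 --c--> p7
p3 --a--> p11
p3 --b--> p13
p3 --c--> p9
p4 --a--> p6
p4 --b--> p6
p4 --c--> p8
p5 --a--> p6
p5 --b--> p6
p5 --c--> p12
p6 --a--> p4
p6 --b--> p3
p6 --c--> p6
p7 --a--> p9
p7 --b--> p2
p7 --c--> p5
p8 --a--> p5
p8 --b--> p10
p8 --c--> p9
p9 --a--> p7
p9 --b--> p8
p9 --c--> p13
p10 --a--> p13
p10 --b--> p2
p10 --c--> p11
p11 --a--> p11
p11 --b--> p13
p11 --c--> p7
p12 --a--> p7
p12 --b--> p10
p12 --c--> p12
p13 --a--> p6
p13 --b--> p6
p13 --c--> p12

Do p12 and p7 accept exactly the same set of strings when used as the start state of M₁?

No

States {p1} cannot be reached from the start state, so discard them.
Start with accepting vs non-accepting: {p12} | {p2,p3,p4,p5,p6,p7,p8,p9,p10,p11,p13}.
Split {p2,p3,p4,p5,p6,p7,p8,p9,p10,p11,p13} by δ(·,c) → {p2,p3,p4,p6,p7,p8,p9,p10,p11} and {p5,p13}.
Refine {p2,p3,p4,p6,p7,p8,p9,p10,p11} on symbol a: members go to different blocks, giving {p3,p4,p6,p7,p9,p11} and {p2,p8,p10}.
On input b, block {p3,p4,p6,p7,p9,p11} splits into {p3,p11} and {p4,p6} and {p7,p9}.
On input c, block {p2,p8,p10} splits into {p2,p8} and {p10}.
Split {p4,p6} by δ(·,b) → {p4} and {p6}.
The partition is now stable with 8 blocks: {p12} | {p3,p11} | {p5,p13} | {p2,p8} | {p4} | {p7,p9} | {p10} | {p6}.
p12 and p7 end up in different blocks, so they are distinguishable. For instance, the string 'ε' is accepted from only p12.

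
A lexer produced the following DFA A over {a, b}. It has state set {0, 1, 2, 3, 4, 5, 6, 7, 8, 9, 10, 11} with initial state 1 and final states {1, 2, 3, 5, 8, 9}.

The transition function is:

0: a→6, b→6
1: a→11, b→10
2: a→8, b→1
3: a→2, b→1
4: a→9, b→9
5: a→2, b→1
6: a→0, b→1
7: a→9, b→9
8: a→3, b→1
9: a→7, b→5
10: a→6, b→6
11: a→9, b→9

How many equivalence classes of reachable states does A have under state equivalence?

States {4} cannot be reached from the start state, so discard them.
Start with accepting vs non-accepting: {1,2,3,5,8,9} | {0,6,7,10,11}.
On input a, block {1,2,3,5,8,9} splits into {2,3,5,8} and {1,9}.
On input a, block {0,6,7,10,11} splits into {0,6,10} and {7,11}.
On input b, block {0,6,10} splits into {0,10} and {6}.
On input b, block {1,9} splits into {1} and {9}.
Stable partition: {2,3,5,8} | {0,10} | {1} | {7,11} | {6} | {9} — 6 equivalence classes.

6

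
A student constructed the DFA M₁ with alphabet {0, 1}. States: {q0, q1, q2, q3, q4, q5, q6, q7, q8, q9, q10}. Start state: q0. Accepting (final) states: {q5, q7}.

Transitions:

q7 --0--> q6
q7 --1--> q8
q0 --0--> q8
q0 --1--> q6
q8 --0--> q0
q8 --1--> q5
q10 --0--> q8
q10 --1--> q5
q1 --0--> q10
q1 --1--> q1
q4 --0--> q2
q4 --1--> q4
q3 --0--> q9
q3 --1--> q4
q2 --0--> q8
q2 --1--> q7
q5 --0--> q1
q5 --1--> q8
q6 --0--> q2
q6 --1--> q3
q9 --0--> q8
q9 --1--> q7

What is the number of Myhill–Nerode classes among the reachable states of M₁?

All states are reachable from the start state.
Initial partition by acceptance: {q5,q7} | {q0,q1,q2,q3,q4,q6,q8,q9,q10}.
On input 1, block {q0,q1,q2,q3,q4,q6,q8,q9,q10} splits into {q0,q1,q3,q4,q6} and {q2,q8,q9,q10}.
Refine {q2,q8,q9,q10} on symbol 0: members go to different blocks, giving {q2,q9,q10} and {q8}.
Refine {q0,q1,q3,q4,q6} on symbol 0: members go to different blocks, giving {q1,q3,q4,q6} and {q0}.
The partition is now stable with 5 blocks: {q5,q7} | {q1,q3,q4,q6} | {q2,q9,q10} | {q8} | {q0}.

5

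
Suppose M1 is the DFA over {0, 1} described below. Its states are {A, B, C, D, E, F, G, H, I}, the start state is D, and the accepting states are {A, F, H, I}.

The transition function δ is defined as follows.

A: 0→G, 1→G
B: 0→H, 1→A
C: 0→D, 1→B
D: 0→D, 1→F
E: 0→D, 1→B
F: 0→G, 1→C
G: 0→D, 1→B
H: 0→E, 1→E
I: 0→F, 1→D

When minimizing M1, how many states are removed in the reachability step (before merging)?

BFS from D reaches {A, B, C, D, E, F, G, H}; the 1 state(s) I are never visited.

1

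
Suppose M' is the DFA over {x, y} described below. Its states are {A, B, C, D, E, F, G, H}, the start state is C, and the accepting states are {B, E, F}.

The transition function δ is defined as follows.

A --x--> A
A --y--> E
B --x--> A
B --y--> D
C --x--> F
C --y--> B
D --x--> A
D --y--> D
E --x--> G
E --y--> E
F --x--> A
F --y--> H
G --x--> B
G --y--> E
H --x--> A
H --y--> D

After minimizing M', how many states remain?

6

P0 = {B,E,F} | {A,C,D,G,H}.
Split {B,E,F} by δ(·,y) → {B,F} and {E}.
Split {A,C,D,G,H} by δ(·,x) → {A,D,H} and {C,G}.
On input y, block {A,D,H} splits into {D,H} and {A}.
Refine {C,G} on symbol y: members go to different blocks, giving {C} and {G}.
Stable partition: {B,F} | {D,H} | {E} | {C} | {A} | {G} — 6 equivalence classes.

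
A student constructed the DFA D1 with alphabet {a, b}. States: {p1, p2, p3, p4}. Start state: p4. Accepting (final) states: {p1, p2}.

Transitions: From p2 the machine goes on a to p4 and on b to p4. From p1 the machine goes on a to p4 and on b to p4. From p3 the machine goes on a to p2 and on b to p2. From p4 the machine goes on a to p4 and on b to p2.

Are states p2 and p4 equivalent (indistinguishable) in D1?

No

States {p1,p3} cannot be reached from the start state, so discard them.
P0 = {p2} | {p4}.
No further refinement is possible. Final partition (2 blocks): {p2} | {p4}.
p2 and p4 end up in different blocks, so they are distinguishable. For instance, the string 'ε' is accepted from only p2.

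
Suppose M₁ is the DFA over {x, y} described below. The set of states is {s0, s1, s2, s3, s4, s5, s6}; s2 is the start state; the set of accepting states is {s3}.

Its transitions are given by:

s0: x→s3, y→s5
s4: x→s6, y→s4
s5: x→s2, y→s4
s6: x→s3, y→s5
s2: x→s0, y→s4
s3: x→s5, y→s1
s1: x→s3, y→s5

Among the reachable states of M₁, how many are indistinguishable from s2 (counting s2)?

P0 = {s3} | {s0,s1,s2,s4,s5,s6}.
Split {s0,s1,s2,s4,s5,s6} by δ(·,x) → {s0,s1,s6} and {s2,s4,s5}.
Refine {s2,s4,s5} on symbol x: members go to different blocks, giving {s2,s4} and {s5}.
The partition is now stable with 4 blocks: {s3} | {s0,s1,s6} | {s2,s4} | {s5}.
State s2 belongs to the block {s2,s4}, which has 2 states.

2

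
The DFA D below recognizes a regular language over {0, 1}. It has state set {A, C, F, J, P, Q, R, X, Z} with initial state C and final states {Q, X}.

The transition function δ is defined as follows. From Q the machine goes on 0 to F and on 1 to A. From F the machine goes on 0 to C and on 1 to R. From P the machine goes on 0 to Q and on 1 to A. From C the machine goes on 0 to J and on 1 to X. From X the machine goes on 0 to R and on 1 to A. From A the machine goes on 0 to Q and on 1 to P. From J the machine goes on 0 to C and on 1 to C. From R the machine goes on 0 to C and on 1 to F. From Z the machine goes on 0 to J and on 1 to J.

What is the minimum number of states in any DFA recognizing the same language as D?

Reachable states from the start: {A,C,F,J,P,Q,R,X}. Unreachable: {Z} — drop them.
P0 = {Q,X} | {A,C,F,J,P,R}.
Split {A,C,F,J,P,R} by δ(·,0) → {C,F,J,R} and {A,P}.
Refine {C,F,J,R} on symbol 1: members go to different blocks, giving {F,J,R} and {C}.
Refine {F,J,R} on symbol 1: members go to different blocks, giving {F,R} and {J}.
The partition is now stable with 5 blocks: {Q,X} | {F,R} | {A,P} | {C} | {J}.

5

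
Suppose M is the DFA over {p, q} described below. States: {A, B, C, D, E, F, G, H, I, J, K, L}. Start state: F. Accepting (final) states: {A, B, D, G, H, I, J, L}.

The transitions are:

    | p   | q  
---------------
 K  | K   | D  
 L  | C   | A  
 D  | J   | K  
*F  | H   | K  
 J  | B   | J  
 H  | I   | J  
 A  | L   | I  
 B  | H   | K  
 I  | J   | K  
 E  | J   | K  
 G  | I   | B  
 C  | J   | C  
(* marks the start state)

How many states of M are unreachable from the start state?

Starting at F and following transitions, the reachable set is {B, D, F, H, I, J, K}. That leaves A, C, E, G, L unreachable — 5 in total.

5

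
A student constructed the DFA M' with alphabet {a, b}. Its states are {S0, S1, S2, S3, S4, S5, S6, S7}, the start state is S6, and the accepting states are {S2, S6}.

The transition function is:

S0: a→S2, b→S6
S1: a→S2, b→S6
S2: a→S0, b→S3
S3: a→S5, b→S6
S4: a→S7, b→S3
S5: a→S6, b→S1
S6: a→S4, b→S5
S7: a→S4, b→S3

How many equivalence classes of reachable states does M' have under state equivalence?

6

All states are reachable from the start state.
P0 = {S2,S6} | {S0,S1,S3,S4,S5,S7}.
Split {S0,S1,S3,S4,S5,S7} by δ(·,a) → {S0,S1,S5} and {S3,S4,S7}.
On input a, block {S2,S6} splits into {S2} and {S6}.
Split {S0,S1,S5} by δ(·,a) → {S0,S1} and {S5}.
Refine {S3,S4,S7} on symbol a: members go to different blocks, giving {S4,S7} and {S3}.
The partition is now stable with 6 blocks: {S2} | {S0,S1} | {S4,S7} | {S6} | {S5} | {S3}.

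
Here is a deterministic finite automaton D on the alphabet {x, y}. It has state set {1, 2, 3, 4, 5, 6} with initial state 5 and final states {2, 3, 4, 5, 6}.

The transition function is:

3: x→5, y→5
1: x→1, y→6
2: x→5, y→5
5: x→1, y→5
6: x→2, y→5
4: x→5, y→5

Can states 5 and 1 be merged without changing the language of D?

No

Reachable states from the start: {1,2,5,6}. Unreachable: {3,4} — drop them.
P0 = {2,5,6} | {1}.
Split {2,5,6} by δ(·,x) → {2,6} and {5}.
Split {2,6} by δ(·,x) → {2} and {6}.
Stable partition: {2} | {1} | {5} | {6} — 4 equivalence classes.
5 and 1 end up in different blocks, so they are distinguishable. For instance, the string 'ε' is accepted from only 5.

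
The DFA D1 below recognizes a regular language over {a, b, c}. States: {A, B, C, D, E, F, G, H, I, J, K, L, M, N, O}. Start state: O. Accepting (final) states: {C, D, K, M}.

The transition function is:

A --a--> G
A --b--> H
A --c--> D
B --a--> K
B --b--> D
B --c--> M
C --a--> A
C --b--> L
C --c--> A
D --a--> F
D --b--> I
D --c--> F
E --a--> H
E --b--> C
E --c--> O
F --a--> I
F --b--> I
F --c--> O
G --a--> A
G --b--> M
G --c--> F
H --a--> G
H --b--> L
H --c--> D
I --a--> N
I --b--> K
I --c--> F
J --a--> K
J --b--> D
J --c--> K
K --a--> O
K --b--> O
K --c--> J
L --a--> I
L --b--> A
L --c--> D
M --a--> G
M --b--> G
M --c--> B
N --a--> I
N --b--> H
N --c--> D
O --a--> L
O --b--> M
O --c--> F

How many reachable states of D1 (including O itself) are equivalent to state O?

3

First remove the unreachable states {C,E}; 13 states remain.
P0 = {D,K,M} | {A,B,F,G,H,I,J,L,N,O}.
Split {A,B,F,G,H,I,J,L,N,O} by δ(·,a) → {A,F,G,H,I,L,N,O} and {B,J}.
Split {D,K,M} by δ(·,c) → {K,M} and {D}.
Split {A,F,G,H,I,L,N,O} by δ(·,b) → {A,F,H,L,N} and {G,I,O}.
On input b, block {A,F,H,L,N} splits into {A,H,L,N} and {F}.
The partition is now stable with 6 blocks: {K,M} | {A,H,L,N} | {B,J} | {D} | {G,I,O} | {F}.
State O belongs to the block {G,I,O}, which has 3 states.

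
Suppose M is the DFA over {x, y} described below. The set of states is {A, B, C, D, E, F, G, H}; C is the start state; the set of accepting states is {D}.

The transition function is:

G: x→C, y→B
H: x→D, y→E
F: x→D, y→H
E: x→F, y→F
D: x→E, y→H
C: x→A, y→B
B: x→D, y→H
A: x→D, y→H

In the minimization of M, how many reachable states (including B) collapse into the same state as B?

First remove the unreachable states {G}; 7 states remain.
Initial partition by acceptance: {D} | {A,B,C,E,F,H}.
Refine {A,B,C,E,F,H} on symbol x: members go to different blocks, giving {A,B,F,H} and {C,E}.
On input y, block {A,B,F,H} splits into {A,B,F} and {H}.
Stable partition: {D} | {A,B,F} | {C,E} | {H} — 4 equivalence classes.
The equivalence class containing B is {A,B,F}, of size 3.

3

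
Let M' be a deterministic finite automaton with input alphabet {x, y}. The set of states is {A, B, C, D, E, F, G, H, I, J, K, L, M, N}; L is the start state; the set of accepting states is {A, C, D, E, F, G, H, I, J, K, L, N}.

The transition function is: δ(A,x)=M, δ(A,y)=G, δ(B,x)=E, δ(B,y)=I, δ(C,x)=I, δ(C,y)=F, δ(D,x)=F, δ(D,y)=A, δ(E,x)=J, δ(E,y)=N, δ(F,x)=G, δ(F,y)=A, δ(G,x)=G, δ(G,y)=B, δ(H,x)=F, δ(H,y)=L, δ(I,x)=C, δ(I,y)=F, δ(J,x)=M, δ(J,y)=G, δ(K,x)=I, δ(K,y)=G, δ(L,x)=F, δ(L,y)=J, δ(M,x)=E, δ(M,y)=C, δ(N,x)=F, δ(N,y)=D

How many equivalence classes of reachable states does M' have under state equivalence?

First remove the unreachable states {H,K}; 12 states remain.
Start with accepting vs non-accepting: {A,C,D,E,F,G,I,J,L,N} | {B,M}.
Split {A,C,D,E,F,G,I,J,L,N} by δ(·,x) → {C,D,E,F,G,I,L,N} and {A,J}.
On input x, block {C,D,E,F,G,I,L,N} splits into {C,D,F,G,I,L,N} and {E}.
On input y, block {C,D,F,G,I,L,N} splits into {C,I,N} and {D,F,L} and {G}.
Split {C,I,N} by δ(·,x) → {C,I} and {N}.
Split {D,F,L} by δ(·,x) → {D,L} and {F}.
Stable partition: {C,I} | {B,M} | {A,J} | {E} | {D,L} | {G} | {N} | {F} — 8 equivalence classes.

8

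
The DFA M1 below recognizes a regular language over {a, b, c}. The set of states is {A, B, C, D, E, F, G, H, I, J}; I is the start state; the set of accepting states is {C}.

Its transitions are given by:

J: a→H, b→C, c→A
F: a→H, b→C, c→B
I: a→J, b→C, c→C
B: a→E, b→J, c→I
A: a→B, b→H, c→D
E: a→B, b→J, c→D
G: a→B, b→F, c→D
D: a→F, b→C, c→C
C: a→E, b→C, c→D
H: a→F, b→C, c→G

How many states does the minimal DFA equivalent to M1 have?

4

Every state is reachable, so we keep all 10.
P0 = {C} | {A,B,D,E,F,G,H,I,J}.
On input b, block {A,B,D,E,F,G,H,I,J} splits into {D,F,H,I,J} and {A,B,E,G}.
On input c, block {D,F,H,I,J} splits into {F,H,J} and {D,I}.
Stable partition: {C} | {F,H,J} | {A,B,E,G} | {D,I} — 4 equivalence classes.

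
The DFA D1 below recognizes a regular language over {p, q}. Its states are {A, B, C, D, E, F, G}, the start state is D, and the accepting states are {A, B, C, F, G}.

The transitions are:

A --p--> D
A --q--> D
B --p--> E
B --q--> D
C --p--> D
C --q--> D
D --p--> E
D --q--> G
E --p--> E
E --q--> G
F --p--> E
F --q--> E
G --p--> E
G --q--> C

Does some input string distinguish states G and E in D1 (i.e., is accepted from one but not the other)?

Yes

First remove the unreachable states {A,B,F}; 4 states remain.
Initial partition by acceptance: {C,G} | {D,E}.
On input q, block {C,G} splits into {C} and {G}.
The partition is now stable with 3 blocks: {C} | {D,E} | {G}.
G and E end up in different blocks, so they are distinguishable. For instance, the string 'ε' is accepted from only G.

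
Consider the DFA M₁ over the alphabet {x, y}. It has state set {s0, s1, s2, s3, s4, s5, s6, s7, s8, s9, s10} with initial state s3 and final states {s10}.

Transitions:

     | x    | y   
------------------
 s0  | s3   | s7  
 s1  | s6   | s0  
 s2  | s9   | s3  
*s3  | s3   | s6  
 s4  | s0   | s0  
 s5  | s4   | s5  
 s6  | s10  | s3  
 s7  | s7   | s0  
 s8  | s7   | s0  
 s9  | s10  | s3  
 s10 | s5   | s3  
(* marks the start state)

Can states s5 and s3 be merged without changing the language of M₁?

First remove the unreachable states {s1,s2,s8,s9}; 7 states remain.
Start with accepting vs non-accepting: {s10} | {s0,s3,s4,s5,s6,s7}.
On input x, block {s0,s3,s4,s5,s6,s7} splits into {s0,s3,s4,s5,s7} and {s6}.
Split {s0,s3,s4,s5,s7} by δ(·,y) → {s0,s4,s5,s7} and {s3}.
Refine {s0,s4,s5,s7} on symbol x: members go to different blocks, giving {s4,s5,s7} and {s0}.
On input x, block {s4,s5,s7} splits into {s5,s7} and {s4}.
Split {s5,s7} by δ(·,x) → {s5} and {s7}.
Stable partition: {s10} | {s5} | {s6} | {s3} | {s0} | {s4} | {s7} — 7 equivalence classes.
s5 and s3 end up in different blocks, so they are distinguishable. For instance, the string 'yx' is accepted from only s3.

No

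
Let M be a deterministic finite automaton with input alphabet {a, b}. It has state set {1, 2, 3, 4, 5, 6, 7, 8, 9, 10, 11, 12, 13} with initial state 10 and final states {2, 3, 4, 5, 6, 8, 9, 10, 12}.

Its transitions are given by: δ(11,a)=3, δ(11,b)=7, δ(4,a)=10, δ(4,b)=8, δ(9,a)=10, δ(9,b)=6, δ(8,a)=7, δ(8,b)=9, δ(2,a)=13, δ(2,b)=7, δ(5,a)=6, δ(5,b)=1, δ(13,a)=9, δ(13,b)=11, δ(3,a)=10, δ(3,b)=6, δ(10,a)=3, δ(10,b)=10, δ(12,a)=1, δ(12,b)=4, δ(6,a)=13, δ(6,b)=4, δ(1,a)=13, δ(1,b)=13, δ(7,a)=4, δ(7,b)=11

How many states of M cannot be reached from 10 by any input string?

No path from 10 leads to 1, 2, 5, 12; the other 9 states are all reachable.

4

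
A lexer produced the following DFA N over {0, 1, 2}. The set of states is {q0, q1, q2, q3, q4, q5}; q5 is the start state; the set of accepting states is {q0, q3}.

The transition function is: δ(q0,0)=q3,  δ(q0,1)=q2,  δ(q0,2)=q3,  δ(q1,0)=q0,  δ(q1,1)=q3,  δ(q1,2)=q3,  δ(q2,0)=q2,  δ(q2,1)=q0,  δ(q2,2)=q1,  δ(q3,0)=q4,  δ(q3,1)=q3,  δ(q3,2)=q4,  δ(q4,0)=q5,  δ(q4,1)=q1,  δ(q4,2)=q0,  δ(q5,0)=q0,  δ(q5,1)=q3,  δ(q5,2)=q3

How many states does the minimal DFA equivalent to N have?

Initial partition by acceptance: {q0,q3} | {q1,q2,q4,q5}.
Refine {q0,q3} on symbol 0: members go to different blocks, giving {q0} and {q3}.
Split {q1,q2,q4,q5} by δ(·,0) → {q1,q5} and {q2,q4}.
Refine {q2,q4} on symbol 0: members go to different blocks, giving {q2} and {q4}.
No further refinement is possible. Final partition (5 blocks): {q0} | {q1,q5} | {q3} | {q2} | {q4}.

5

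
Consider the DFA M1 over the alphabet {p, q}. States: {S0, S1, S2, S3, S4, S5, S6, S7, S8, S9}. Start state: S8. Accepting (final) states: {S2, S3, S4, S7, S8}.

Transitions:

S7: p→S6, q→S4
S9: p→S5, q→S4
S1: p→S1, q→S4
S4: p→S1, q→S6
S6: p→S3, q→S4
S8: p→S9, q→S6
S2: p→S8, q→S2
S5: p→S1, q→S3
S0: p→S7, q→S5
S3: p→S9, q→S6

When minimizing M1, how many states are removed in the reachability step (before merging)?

3

No path from S8 leads to S0, S2, S7; the other 7 states are all reachable.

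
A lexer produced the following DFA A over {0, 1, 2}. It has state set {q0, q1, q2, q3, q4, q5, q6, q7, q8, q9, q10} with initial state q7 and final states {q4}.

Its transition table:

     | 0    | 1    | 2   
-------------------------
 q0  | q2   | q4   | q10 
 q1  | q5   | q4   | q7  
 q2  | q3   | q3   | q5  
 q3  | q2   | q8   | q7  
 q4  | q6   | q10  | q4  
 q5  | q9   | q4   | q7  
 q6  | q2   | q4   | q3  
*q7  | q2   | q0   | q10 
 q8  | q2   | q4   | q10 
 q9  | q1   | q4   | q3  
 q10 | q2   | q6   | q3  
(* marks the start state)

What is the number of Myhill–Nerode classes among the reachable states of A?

Every state is reachable, so we keep all 11.
P0 = {q4} | {q0,q1,q2,q3,q5,q6,q7,q8,q9,q10}.
Refine {q0,q1,q2,q3,q5,q6,q7,q8,q9,q10} on symbol 1: members go to different blocks, giving {q0,q1,q5,q6,q8,q9} and {q2,q3,q7,q10}.
Refine {q0,q1,q5,q6,q8,q9} on symbol 0: members go to different blocks, giving {q0,q6,q8} and {q1,q5,q9}.
Refine {q2,q3,q7,q10} on symbol 1: members go to different blocks, giving {q3,q7,q10} and {q2}.
Stable partition: {q4} | {q0,q6,q8} | {q3,q7,q10} | {q1,q5,q9} | {q2} — 5 equivalence classes.

5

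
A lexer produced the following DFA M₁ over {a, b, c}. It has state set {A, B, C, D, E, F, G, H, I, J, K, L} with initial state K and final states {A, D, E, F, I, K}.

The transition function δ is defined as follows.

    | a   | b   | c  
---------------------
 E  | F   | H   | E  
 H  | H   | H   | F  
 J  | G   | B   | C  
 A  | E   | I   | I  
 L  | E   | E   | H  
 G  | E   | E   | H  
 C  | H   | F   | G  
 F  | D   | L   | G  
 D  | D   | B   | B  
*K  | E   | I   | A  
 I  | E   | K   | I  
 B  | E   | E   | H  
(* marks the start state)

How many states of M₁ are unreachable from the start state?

Starting at K and following transitions, the reachable set is {A, B, D, E, F, G, H, I, K, L}. That leaves C, J unreachable — 2 in total.

2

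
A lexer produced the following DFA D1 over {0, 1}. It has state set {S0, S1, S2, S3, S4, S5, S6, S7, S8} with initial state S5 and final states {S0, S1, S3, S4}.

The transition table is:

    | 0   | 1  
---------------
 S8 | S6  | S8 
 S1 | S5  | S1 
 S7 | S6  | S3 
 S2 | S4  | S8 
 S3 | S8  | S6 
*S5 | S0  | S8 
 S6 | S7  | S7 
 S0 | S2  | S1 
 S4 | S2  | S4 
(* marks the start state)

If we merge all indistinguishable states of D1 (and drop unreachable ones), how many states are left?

6

Initial partition by acceptance: {S0,S1,S3,S4} | {S2,S5,S6,S7,S8}.
Refine {S0,S1,S3,S4} on symbol 1: members go to different blocks, giving {S0,S1,S4} and {S3}.
On input 0, block {S2,S5,S6,S7,S8} splits into {S6,S7,S8} and {S2,S5}.
Refine {S6,S7,S8} on symbol 1: members go to different blocks, giving {S6,S8} and {S7}.
Split {S6,S8} by δ(·,0) → {S6} and {S8}.
No further refinement is possible. Final partition (6 blocks): {S0,S1,S4} | {S6} | {S3} | {S2,S5} | {S7} | {S8}.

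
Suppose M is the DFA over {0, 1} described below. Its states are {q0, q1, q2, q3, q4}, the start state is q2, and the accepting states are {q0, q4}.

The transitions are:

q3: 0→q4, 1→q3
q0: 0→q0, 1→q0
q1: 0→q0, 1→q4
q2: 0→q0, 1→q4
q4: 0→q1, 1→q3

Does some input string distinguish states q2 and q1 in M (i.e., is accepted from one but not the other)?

Start with accepting vs non-accepting: {q0,q4} | {q1,q2,q3}.
On input 0, block {q0,q4} splits into {q0} and {q4}.
On input 0, block {q1,q2,q3} splits into {q1,q2} and {q3}.
The partition is now stable with 4 blocks: {q0} | {q1,q2} | {q4} | {q3}.
q2 and q1 lie in the same block of the stable partition, so they are equivalent — no string distinguishes them.

No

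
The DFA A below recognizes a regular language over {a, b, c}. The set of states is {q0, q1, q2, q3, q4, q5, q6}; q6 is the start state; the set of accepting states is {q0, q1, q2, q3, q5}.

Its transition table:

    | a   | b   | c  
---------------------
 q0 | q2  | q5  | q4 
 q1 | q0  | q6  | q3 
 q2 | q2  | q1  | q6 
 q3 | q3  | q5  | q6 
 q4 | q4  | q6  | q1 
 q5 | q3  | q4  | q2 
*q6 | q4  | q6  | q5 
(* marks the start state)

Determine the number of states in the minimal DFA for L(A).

3

Every state is reachable, so we keep all 7.
P0 = {q0,q1,q2,q3,q5} | {q4,q6}.
Split {q0,q1,q2,q3,q5} by δ(·,b) → {q0,q2,q3} and {q1,q5}.
No further refinement is possible. Final partition (3 blocks): {q0,q2,q3} | {q4,q6} | {q1,q5}.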